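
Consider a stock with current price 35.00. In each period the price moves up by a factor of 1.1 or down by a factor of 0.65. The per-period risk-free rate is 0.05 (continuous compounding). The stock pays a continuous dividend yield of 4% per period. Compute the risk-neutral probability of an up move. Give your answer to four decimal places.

p = 0.8001

Per-period risk-free factor R = e^0.05 = 1.0513; dividend-adjusted growth = e^(0.05−0.04) = 1.0101.
Risk-neutral probability p = (1.0101 − 0.65)/(1.1 − 0.65) = 0.3601/0.4500 = 0.8001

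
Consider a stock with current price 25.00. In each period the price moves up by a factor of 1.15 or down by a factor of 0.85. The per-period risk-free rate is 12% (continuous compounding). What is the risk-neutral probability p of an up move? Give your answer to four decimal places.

Risk-neutral probability p = (e^0.12 − 0.85)/(1.15 − 0.85) = 0.2775/0.3000 = 0.9250

p = 0.9250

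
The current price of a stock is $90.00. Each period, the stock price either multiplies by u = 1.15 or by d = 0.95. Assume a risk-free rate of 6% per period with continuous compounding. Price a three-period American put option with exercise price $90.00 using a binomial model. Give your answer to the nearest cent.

$1.87

Risk-neutral probability p = (e^0.06 − 0.95)/(1.15 − 0.95) = 0.1118/0.2000 = 0.5592
Terminal stock prices: S_uuu = 136.9, S_uud = 113.1, S_udd = 93.41, S_ddd = 77.16
Terminal payoffs (K − S): max(-46.88, 0) = 0, max(-23.07, 0) = 0, max(-3.409, 0) = 0, max(12.84, 0) = 12.84
Node uu (S = 119): continuation = e^(−0.06)·[0.5592·0.0000 + 0.4408·0.0000] = 0.0000; exercise value = 0.0000 ≤ continuation, so V_uu = 0.0000
Node ud (S = 98.32): continuation = e^(−0.06)·[0.5592·0.0000 + 0.4408·0.0000] = 0.0000; exercise value = 0.0000 ≤ continuation, so V_ud = 0.0000
Node dd (S = 81.22): continuation = e^(−0.06)·[0.5592·0.0000 + 0.4408·12.8363] = 5.3289; exercise value = 8.7750 > continuation, so V_dd = 8.7750 (exercise)
Node u (S = 103.5): continuation = e^(−0.06)·[0.5592·0.0000 + 0.4408·0.0000] = 0.0000; exercise value = 0.0000 ≤ continuation, so V_u = 0.0000
Node d (S = 85.5): continuation = e^(−0.06)·[0.5592·0.0000 + 0.4408·8.7750] = 3.6429; exercise value = 4.5000 > continuation, so V_d = 4.5000 (exercise)
Node 0 (S = 90): continuation = e^(−0.06)·[0.5592·0.0000 + 0.4408·4.5000] = 1.8682; exercise value = 0.0000 ≤ continuation, so V_0 = 1.8682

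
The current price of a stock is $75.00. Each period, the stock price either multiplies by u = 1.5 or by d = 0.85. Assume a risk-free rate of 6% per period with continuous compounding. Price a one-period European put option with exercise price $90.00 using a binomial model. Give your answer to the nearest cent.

$16.66

Risk-neutral probability p = (e^0.06 − 0.85)/(1.5 − 0.85) = 0.2118/0.6500 = 0.3259
Terminal stock prices: S_u = 112.5, S_d = 63.75
Terminal payoffs (K − S): max(-22.5, 0) = 0, max(26.25, 0) = 26.25
Node 0 (S = 75): V_0 = e^(−0.06)·[0.3259·0.0000 + 0.6741·26.2500] = 16.6646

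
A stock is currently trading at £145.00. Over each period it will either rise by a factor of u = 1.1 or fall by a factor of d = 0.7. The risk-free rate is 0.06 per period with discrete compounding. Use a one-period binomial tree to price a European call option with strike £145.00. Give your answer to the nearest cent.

£12.31

Risk-neutral probability p = (1 + 0.06 − 0.7)/(1.1 − 0.7) = 0.3600/0.4000 = 0.9000
Terminal stock prices: S_u = 159.5, S_d = 101.5
Terminal payoffs (S − K): max(14.5, 0) = 14.5, max(-43.5, 0) = 0
Node 0 (S = 145): V_0 = 1/1.06·[0.9000·14.5000 + 0.1000·0.0000] = 12.3113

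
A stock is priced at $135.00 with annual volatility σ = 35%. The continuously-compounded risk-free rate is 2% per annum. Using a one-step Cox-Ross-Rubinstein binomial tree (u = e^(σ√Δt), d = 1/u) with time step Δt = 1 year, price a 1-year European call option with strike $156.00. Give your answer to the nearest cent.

CRR parameters: u = e^(σ√Δt) = e^(0.35·√1) = 1.4191, d = 1/u = 0.7047
Per-period rate: rΔt = 0.02·1 = 0.02, so R = e^0.02 = 1.0202
Risk-neutral probability p = (e^0.02 − 0.7047)/(1.4191 − 0.7047) = 0.3155/0.7144 = 0.4417
Terminal stock prices: S_u = 191.6, S_d = 95.13
Terminal payoffs (S − K): max(35.57, 0) = 35.57, max(-60.87, 0) = 0
Node 0 (S = 135): V_0 = e^(−0.02)·[0.4417·35.5741 + 0.5583·0.0000] = 15.4006

$15.40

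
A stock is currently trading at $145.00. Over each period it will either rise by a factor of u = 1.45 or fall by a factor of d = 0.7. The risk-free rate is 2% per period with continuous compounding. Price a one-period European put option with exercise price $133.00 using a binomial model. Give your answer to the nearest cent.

Risk-neutral probability p = (e^0.02 − 0.7)/(1.45 − 0.7) = 0.3202/0.7500 = 0.4269
Terminal stock prices: S_u = 210.2, S_d = 101.5
Terminal payoffs (K − S): max(-77.25, 0) = 0, max(31.5, 0) = 31.5
Node 0 (S = 145): V_0 = e^(−0.02)·[0.4269·0.0000 + 0.5731·31.5000] = 17.6941

$17.69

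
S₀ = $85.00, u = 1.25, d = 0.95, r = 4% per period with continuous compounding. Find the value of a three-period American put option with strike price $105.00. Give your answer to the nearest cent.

$20.00

Risk-neutral probability p = (e^0.04 − 0.95)/(1.25 − 0.95) = 0.0908/0.3000 = 0.3027
Terminal stock prices: S_uuu = 166, S_uud = 126.2, S_udd = 95.89, S_ddd = 72.88
Terminal payoffs (K − S): max(-61.02, 0) = 0, max(-21.17, 0) = 0, max(9.109, 0) = 9.109, max(32.12, 0) = 32.12
Node uu (S = 132.8): continuation = e^(−0.04)·[0.3027·0.0000 + 0.6973·0.0000] = 0.0000; exercise value = 0.0000 ≤ continuation, so V_uu = 0.0000
Node ud (S = 100.9): continuation = e^(−0.04)·[0.3027·0.0000 + 0.6973·9.1094] = 6.1029; exercise value = 4.0625 ≤ continuation, so V_ud = 6.1029
Node dd (S = 76.71): continuation = e^(−0.04)·[0.3027·9.1094 + 0.6973·32.1231] = 24.1704; exercise value = 28.2875 > continuation, so V_dd = 28.2875 (exercise)
Node u (S = 106.2): continuation = e^(−0.04)·[0.3027·0.0000 + 0.6973·6.1029] = 4.0887; exercise value = 0.0000 ≤ continuation, so V_u = 4.0887
Node d (S = 80.75): continuation = e^(−0.04)·[0.3027·6.1029 + 0.6973·28.2875] = 20.7263; exercise value = 24.2500 > continuation, so V_d = 24.2500 (exercise)
Node 0 (S = 85): continuation = e^(−0.04)·[0.3027·4.0887 + 0.6973·24.2500] = 17.4356; exercise value = 20.0000 > continuation, so V_0 = 20.0000 (exercise)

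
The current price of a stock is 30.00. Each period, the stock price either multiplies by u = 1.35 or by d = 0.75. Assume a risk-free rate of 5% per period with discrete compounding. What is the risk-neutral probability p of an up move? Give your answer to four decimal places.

Risk-neutral probability p = (1 + 0.05 − 0.75)/(1.35 − 0.75) = 0.3000/0.6000 = 0.5000

p = 0.5000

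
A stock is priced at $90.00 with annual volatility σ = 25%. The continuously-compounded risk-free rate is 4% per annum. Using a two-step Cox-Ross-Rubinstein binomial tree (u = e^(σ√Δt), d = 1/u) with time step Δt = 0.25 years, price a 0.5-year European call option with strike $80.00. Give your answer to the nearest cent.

$13.93

CRR parameters: u = e^(σ√Δt) = e^(0.25·√0.25) = 1.1331, d = 1/u = 0.8825
Per-period rate: rΔt = 0.04·0.25 = 0.01, so R = e^0.01 = 1.0101
Risk-neutral probability p = (e^0.01 − 0.8825)/(1.1331 − 0.8825) = 0.1276/0.2507 = 0.5089
Terminal stock prices: S_uu = 115.6, S_ud = 90, S_dd = 70.09
Terminal payoffs (S − K): max(35.56, 0) = 35.56, max(10, 0) = 10, max(-9.908, 0) = 0
Node u (S = 102): V_u = e^(−0.01)·[0.5089·35.5623 + 0.4911·10.0000] = 22.7794
Node d (S = 79.42): V_d = e^(−0.01)·[0.5089·10.0000 + 0.4911·0.0000] = 5.0382
Node 0 (S = 90): V_0 = e^(−0.01)·[0.5089·22.7794 + 0.4911·5.0382] = 13.9265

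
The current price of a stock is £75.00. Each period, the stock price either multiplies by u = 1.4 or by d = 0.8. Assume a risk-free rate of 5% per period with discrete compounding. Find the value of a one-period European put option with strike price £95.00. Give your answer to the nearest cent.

£19.44

Risk-neutral probability p = (1 + 0.05 − 0.8)/(1.4 − 0.8) = 0.2500/0.6000 = 0.4167
Terminal stock prices: S_u = 105, S_d = 60
Terminal payoffs (K − S): max(-10, 0) = 0, max(35, 0) = 35
Node 0 (S = 75): V_0 = 1/1.05·[0.4167·0.0000 + 0.5833·35.0000] = 19.4444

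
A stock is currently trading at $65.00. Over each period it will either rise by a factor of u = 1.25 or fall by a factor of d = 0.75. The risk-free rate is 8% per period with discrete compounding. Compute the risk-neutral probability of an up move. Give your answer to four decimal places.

p = 0.6600

Risk-neutral probability p = (1 + 0.08 − 0.75)/(1.25 − 0.75) = 0.3300/0.5000 = 0.6600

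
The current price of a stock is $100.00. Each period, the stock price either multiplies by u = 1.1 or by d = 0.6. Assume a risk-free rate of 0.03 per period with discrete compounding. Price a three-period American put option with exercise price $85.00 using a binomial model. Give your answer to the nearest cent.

$6.73

Risk-neutral probability p = (1 + 0.03 − 0.6)/(1.1 − 0.6) = 0.4300/0.5000 = 0.8600
Terminal stock prices: S_uuu = 133.1, S_uud = 72.6, S_udd = 39.6, S_ddd = 21.6
Terminal payoffs (K − S): max(-48.1, 0) = 0, max(12.4, 0) = 12.4, max(45.4, 0) = 45.4, max(63.4, 0) = 63.4
Node uu (S = 121): continuation = 1/1.03·[0.8600·0.0000 + 0.1400·12.4000] = 1.6854; exercise value = 0.0000 ≤ continuation, so V_uu = 1.6854
Node ud (S = 66): continuation = 1/1.03·[0.8600·12.4000 + 0.1400·45.4000] = 16.5243; exercise value = 19.0000 > continuation, so V_ud = 19.0000 (exercise)
Node dd (S = 36): continuation = 1/1.03·[0.8600·45.4000 + 0.1400·63.4000] = 46.5243; exercise value = 49.0000 > continuation, so V_dd = 49.0000 (exercise)
Node u (S = 110): continuation = 1/1.03·[0.8600·1.6854 + 0.1400·19.0000] = 3.9898; exercise value = 0.0000 ≤ continuation, so V_u = 3.9898
Node d (S = 60): continuation = 1/1.03·[0.8600·19.0000 + 0.1400·49.0000] = 22.5243; exercise value = 25.0000 > continuation, so V_d = 25.0000 (exercise)
Node 0 (S = 100): continuation = 1/1.03·[0.8600·3.9898 + 0.1400·25.0000] = 6.7293; exercise value = 0.0000 ≤ continuation, so V_0 = 6.7293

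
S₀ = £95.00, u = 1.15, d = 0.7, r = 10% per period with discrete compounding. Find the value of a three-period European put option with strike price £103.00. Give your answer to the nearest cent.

Risk-neutral probability p = (1 + 0.1 − 0.7)/(1.15 − 0.7) = 0.4000/0.4500 = 0.8889
Terminal stock prices: S_uuu = 144.5, S_uud = 87.95, S_udd = 53.53, S_ddd = 32.58
Terminal payoffs (K − S): max(-41.48, 0) = 0, max(15.05, 0) = 15.05, max(49.47, 0) = 49.47, max(70.42, 0) = 70.42
Node uu (S = 125.6): V_uu = 1/1.1·[0.8889·0.0000 + 0.1111·15.0538] = 1.5206
Node ud (S = 76.47): V_ud = 1/1.1·[0.8889·15.0538 + 0.1111·49.4675] = 17.1614
Node dd (S = 46.55): V_dd = 1/1.1·[0.8889·49.4675 + 0.1111·70.4150] = 47.0864
Node u (S = 109.2): V_u = 1/1.1·[0.8889·1.5206 + 0.1111·17.1614] = 2.9622
Node d (S = 66.5): V_d = 1/1.1·[0.8889·17.1614 + 0.1111·47.0864] = 18.6240
Node 0 (S = 95): V_0 = 1/1.1·[0.8889·2.9622 + 0.1111·18.6240] = 4.2749

£4.27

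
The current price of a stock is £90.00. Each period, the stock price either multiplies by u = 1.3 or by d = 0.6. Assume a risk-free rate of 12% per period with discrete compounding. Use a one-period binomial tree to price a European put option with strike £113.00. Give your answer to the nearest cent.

Risk-neutral probability p = (1 + 0.12 − 0.6)/(1.3 − 0.6) = 0.5200/0.7000 = 0.7429
Terminal stock prices: S_u = 117, S_d = 54
Terminal payoffs (K − S): max(-4, 0) = 0, max(59, 0) = 59
Node 0 (S = 90): V_0 = 1/1.12·[0.7429·0.0000 + 0.2571·59.0000] = 13.5459

£13.55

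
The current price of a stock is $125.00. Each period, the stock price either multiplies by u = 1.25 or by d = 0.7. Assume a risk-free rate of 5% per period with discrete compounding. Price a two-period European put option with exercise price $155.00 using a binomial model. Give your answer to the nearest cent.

$30.40

Risk-neutral probability p = (1 + 0.05 − 0.7)/(1.25 − 0.7) = 0.3500/0.5500 = 0.6364
Terminal stock prices: S_uu = 195.3, S_ud = 109.4, S_dd = 61.25
Terminal payoffs (K − S): max(-40.31, 0) = 0, max(45.62, 0) = 45.62, max(93.75, 0) = 93.75
Node u (S = 156.2): V_u = 1/1.05·[0.6364·0.0000 + 0.3636·45.6250] = 15.8009
Node d (S = 87.5): V_d = 1/1.05·[0.6364·45.6250 + 0.3636·93.7500] = 60.1190
Node 0 (S = 125): V_0 = 1/1.05·[0.6364·15.8009 + 0.3636·60.1190] = 30.3967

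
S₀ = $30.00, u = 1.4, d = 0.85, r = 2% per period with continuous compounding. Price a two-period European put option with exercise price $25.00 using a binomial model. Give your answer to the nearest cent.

Risk-neutral probability p = (e^0.02 − 0.85)/(1.4 − 0.85) = 0.1702/0.5500 = 0.3095
Terminal stock prices: S_uu = 58.8, S_ud = 35.7, S_dd = 21.67
Terminal payoffs (K − S): max(-33.8, 0) = 0, max(-10.7, 0) = 0, max(3.325, 0) = 3.325
Node u (S = 42): V_u = e^(−0.02)·[0.3095·0.0000 + 0.6905·0.0000] = 0.0000
Node d (S = 25.5): V_d = e^(−0.02)·[0.3095·0.0000 + 0.6905·3.3250] = 2.2506
Node 0 (S = 30): V_0 = e^(−0.02)·[0.3095·0.0000 + 0.6905·2.2506] = 1.5234

$1.52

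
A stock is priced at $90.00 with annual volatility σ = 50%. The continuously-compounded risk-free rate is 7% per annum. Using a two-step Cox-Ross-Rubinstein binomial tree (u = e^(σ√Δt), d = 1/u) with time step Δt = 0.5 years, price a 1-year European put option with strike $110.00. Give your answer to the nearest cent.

$26.99

CRR parameters: u = e^(σ√Δt) = e^(0.5·√0.5) = 1.4241, d = 1/u = 0.7022
Per-period rate: rΔt = 0.07·0.5 = 0.035, so R = e^0.035 = 1.0356
Risk-neutral probability p = (e^0.035 − 0.7022)/(1.4241 − 0.7022) = 0.3334/0.7219 = 0.4619
Terminal stock prices: S_uu = 182.5, S_ud = 90, S_dd = 44.38
Terminal payoffs (K − S): max(-72.53, 0) = 0, max(20, 0) = 20, max(65.62, 0) = 65.62
Node u (S = 128.2): V_u = e^(−0.035)·[0.4619·0.0000 + 0.5381·20.0000] = 10.3926
Node d (S = 63.2): V_d = e^(−0.035)·[0.4619·20.0000 + 0.5381·65.6238] = 43.0196
Node 0 (S = 90): V_0 = e^(−0.035)·[0.4619·10.3926 + 0.5381·43.0196] = 26.9892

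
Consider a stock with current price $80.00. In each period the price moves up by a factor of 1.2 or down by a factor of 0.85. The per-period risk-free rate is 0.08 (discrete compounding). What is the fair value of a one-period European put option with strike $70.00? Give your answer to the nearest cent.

Risk-neutral probability p = (1 + 0.08 − 0.85)/(1.2 − 0.85) = 0.2300/0.3500 = 0.6571
Terminal stock prices: S_u = 96, S_d = 68
Terminal payoffs (K − S): max(-26, 0) = 0, max(2, 0) = 2
Node 0 (S = 80): V_0 = 1/1.08·[0.6571·0.0000 + 0.3429·2.0000] = 0.6349

$0.63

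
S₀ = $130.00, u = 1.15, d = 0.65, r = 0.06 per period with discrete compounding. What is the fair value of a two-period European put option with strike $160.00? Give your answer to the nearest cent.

$19.54

Risk-neutral probability p = (1 + 0.06 − 0.65)/(1.15 − 0.65) = 0.4100/0.5000 = 0.8200
Terminal stock prices: S_uu = 171.9, S_ud = 97.17, S_dd = 54.93
Terminal payoffs (K − S): max(-11.92, 0) = 0, max(62.83, 0) = 62.83, max(105.1, 0) = 105.1
Node u (S = 149.5): V_u = 1/1.06·[0.8200·0.0000 + 0.1800·62.8250] = 10.6684
Node d (S = 84.5): V_d = 1/1.06·[0.8200·62.8250 + 0.1800·105.0750] = 66.4434
Node 0 (S = 130): V_0 = 1/1.06·[0.8200·10.6684 + 0.1800·66.4434] = 19.5358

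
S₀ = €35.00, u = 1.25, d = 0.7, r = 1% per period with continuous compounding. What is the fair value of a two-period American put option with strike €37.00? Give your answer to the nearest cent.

€6.94

Risk-neutral probability p = (e^0.01 − 0.7)/(1.25 − 0.7) = 0.3101/0.5500 = 0.5637
Terminal stock prices: S_uu = 54.69, S_ud = 30.62, S_dd = 17.15
Terminal payoffs (K − S): max(-17.69, 0) = 0, max(6.375, 0) = 6.375, max(19.85, 0) = 19.85
Node u (S = 43.75): continuation = e^(−0.01)·[0.5637·0.0000 + 0.4363·6.3750] = 2.7536; exercise value = 0.0000 ≤ continuation, so V_u = 2.7536
Node d (S = 24.5): continuation = e^(−0.01)·[0.5637·6.3750 + 0.4363·19.8500] = 12.1318; exercise value = 12.5000 > continuation, so V_d = 12.5000 (exercise)
Node 0 (S = 35): continuation = e^(−0.01)·[0.5637·2.7536 + 0.4363·12.5000] = 6.9360; exercise value = 2.0000 ≤ continuation, so V_0 = 6.9360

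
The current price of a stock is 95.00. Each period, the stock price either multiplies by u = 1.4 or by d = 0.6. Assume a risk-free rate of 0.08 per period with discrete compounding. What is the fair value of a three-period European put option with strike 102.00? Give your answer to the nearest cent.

16.51

Risk-neutral probability p = (1 + 0.08 − 0.6)/(1.4 − 0.6) = 0.4800/0.8000 = 0.6000
Terminal stock prices: S_uuu = 260.7, S_uud = 111.7, S_udd = 47.88, S_ddd = 20.52
Terminal payoffs (K − S): max(-158.7, 0) = 0, max(-9.72, 0) = 0, max(54.12, 0) = 54.12, max(81.48, 0) = 81.48
Node uu (S = 186.2): V_uu = 1/1.08·[0.6000·0.0000 + 0.4000·0.0000] = 0.0000
Node ud (S = 79.8): V_ud = 1/1.08·[0.6000·0.0000 + 0.4000·54.1200] = 20.0444
Node dd (S = 34.2): V_dd = 1/1.08·[0.6000·54.1200 + 0.4000·81.4800] = 60.2444
Node u (S = 133): V_u = 1/1.08·[0.6000·0.0000 + 0.4000·20.0444] = 7.4239
Node d (S = 57): V_d = 1/1.08·[0.6000·20.0444 + 0.4000·60.2444] = 33.4486
Node 0 (S = 95): V_0 = 1/1.08·[0.6000·7.4239 + 0.4000·33.4486] = 16.5127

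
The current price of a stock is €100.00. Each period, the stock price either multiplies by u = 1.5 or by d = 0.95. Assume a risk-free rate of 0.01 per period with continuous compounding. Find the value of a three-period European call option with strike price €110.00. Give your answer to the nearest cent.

€9.90

Risk-neutral probability p = (e^0.01 − 0.95)/(1.5 − 0.95) = 0.0601/0.5500 = 0.1092
Terminal stock prices: S_uuu = 337.5, S_uud = 213.8, S_udd = 135.4, S_ddd = 85.74
Terminal payoffs (S − K): max(227.5, 0) = 227.5, max(103.8, 0) = 103.8, max(25.38, 0) = 25.38, max(-24.26, 0) = 0
Node uu (S = 225): V_uu = e^(−0.01)·[0.1092·227.5000 + 0.8908·103.7500] = 116.0945
Node ud (S = 142.5): V_ud = e^(−0.01)·[0.1092·103.7500 + 0.8908·25.3750] = 33.5945
Node dd (S = 90.25): V_dd = e^(−0.01)·[0.1092·25.3750 + 0.8908·0.0000] = 2.7429
Node u (S = 150): V_u = e^(−0.01)·[0.1092·116.0945 + 0.8908·33.5945] = 42.1781
Node d (S = 95): V_d = e^(−0.01)·[0.1092·33.5945 + 0.8908·2.7429] = 6.0506
Node 0 (S = 100): V_0 = e^(−0.01)·[0.1092·42.1781 + 0.8908·6.0506] = 9.8956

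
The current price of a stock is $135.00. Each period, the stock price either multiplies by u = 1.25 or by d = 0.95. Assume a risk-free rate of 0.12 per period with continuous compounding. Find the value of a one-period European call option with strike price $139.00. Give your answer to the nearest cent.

Risk-neutral probability p = (e^0.12 − 0.95)/(1.25 − 0.95) = 0.1775/0.3000 = 0.5917
Terminal stock prices: S_u = 168.8, S_d = 128.2
Terminal payoffs (S − K): max(29.75, 0) = 29.75, max(-10.75, 0) = 0
Node 0 (S = 135): V_0 = e^(−0.12)·[0.5917·29.7500 + 0.4083·0.0000] = 15.6114

$15.61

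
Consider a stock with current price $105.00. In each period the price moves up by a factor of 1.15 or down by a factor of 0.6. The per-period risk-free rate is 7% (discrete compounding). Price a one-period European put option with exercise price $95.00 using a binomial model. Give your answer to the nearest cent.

$4.35

Risk-neutral probability p = (1 + 0.07 − 0.6)/(1.15 − 0.6) = 0.4700/0.5500 = 0.8545
Terminal stock prices: S_u = 120.7, S_d = 63
Terminal payoffs (K − S): max(-25.75, 0) = 0, max(32, 0) = 32
Node 0 (S = 105): V_0 = 1/1.07·[0.8545·0.0000 + 0.1455·32.0000] = 4.3500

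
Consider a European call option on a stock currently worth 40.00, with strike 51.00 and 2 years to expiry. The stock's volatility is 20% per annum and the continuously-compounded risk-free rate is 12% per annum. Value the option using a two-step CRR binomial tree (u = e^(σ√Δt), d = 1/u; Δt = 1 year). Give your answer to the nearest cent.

CRR parameters: u = e^(σ√Δt) = e^(0.2·√1) = 1.2214, d = 1/u = 0.8187
Per-period rate: rΔt = 0.12·1 = 0.12, so R = e^0.12 = 1.1275
Risk-neutral probability p = (e^0.12 − 0.8187)/(1.2214 − 0.8187) = 0.3088/0.4027 = 0.7668
Terminal stock prices: S_uu = 59.67, S_ud = 40, S_dd = 26.81
Terminal payoffs (S − K): max(8.673, 0) = 8.673, max(-11, 0) = 0, max(-24.19, 0) = 0
Node u (S = 48.86): V_u = e^(−0.12)·[0.7668·8.6730 + 0.2332·0.0000] = 5.8984
Node d (S = 32.75): V_d = e^(−0.12)·[0.7668·0.0000 + 0.2332·0.0000] = 0.0000
Node 0 (S = 40): V_0 = e^(−0.12)·[0.7668·5.8984 + 0.2332·0.0000] = 4.0114

4.01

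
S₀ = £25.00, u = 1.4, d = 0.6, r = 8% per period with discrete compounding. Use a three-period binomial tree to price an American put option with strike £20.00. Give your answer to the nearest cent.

£2.64

Risk-neutral probability p = (1 + 0.08 − 0.6)/(1.4 − 0.6) = 0.4800/0.8000 = 0.6000
Terminal stock prices: S_uuu = 68.6, S_uud = 29.4, S_udd = 12.6, S_ddd = 5.4
Terminal payoffs (K − S): max(-48.6, 0) = 0, max(-9.4, 0) = 0, max(7.4, 0) = 7.4, max(14.6, 0) = 14.6
Node uu (S = 49): continuation = 1/1.08·[0.6000·0.0000 + 0.4000·0.0000] = 0.0000; exercise value = 0.0000 ≤ continuation, so V_uu = 0.0000
Node ud (S = 21): continuation = 1/1.08·[0.6000·0.0000 + 0.4000·7.4000] = 2.7407; exercise value = 0.0000 ≤ continuation, so V_ud = 2.7407
Node dd (S = 9): continuation = 1/1.08·[0.6000·7.4000 + 0.4000·14.6000] = 9.5185; exercise value = 11.0000 > continuation, so V_dd = 11.0000 (exercise)
Node u (S = 35): continuation = 1/1.08·[0.6000·0.0000 + 0.4000·2.7407] = 1.0151; exercise value = 0.0000 ≤ continuation, so V_u = 1.0151
Node d (S = 15): continuation = 1/1.08·[0.6000·2.7407 + 0.4000·11.0000] = 5.5967; exercise value = 5.0000 ≤ continuation, so V_d = 5.5967
Node 0 (S = 25): continuation = 1/1.08·[0.6000·1.0151 + 0.4000·5.5967] = 2.6368; exercise value = 0.0000 ≤ continuation, so V_0 = 2.6368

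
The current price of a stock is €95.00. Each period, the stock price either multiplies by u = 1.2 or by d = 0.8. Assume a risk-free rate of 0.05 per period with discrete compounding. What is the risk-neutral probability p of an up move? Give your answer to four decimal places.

p = 0.6250

Risk-neutral probability p = (1 + 0.05 − 0.8)/(1.2 − 0.8) = 0.2500/0.4000 = 0.6250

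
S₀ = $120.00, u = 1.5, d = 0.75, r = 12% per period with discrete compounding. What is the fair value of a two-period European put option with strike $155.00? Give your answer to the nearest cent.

Risk-neutral probability p = (1 + 0.12 − 0.75)/(1.5 − 0.75) = 0.3700/0.7500 = 0.4933
Terminal stock prices: S_uu = 270, S_ud = 135, S_dd = 67.5
Terminal payoffs (K − S): max(-115, 0) = 0, max(20, 0) = 20, max(87.5, 0) = 87.5
Node u (S = 180): V_u = 1/1.12·[0.4933·0.0000 + 0.5067·20.0000] = 9.0476
Node d (S = 90): V_d = 1/1.12·[0.4933·20.0000 + 0.5067·87.5000] = 48.3929
Node 0 (S = 120): V_0 = 1/1.12·[0.4933·9.0476 + 0.5067·48.3929] = 25.8773

$25.88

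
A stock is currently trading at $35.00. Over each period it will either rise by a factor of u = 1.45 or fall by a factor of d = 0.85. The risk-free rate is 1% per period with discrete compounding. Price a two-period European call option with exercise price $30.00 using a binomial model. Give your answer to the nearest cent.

Risk-neutral probability p = (1 + 0.01 − 0.85)/(1.45 − 0.85) = 0.1600/0.6000 = 0.2667
Terminal stock prices: S_uu = 73.59, S_ud = 43.14, S_dd = 25.29
Terminal payoffs (S − K): max(43.59, 0) = 43.59, max(13.14, 0) = 13.14, max(-4.713, 0) = 0
Node u (S = 50.75): V_u = 1/1.01·[0.2667·43.5875 + 0.7333·13.1375] = 21.0470
Node d (S = 29.75): V_d = 1/1.01·[0.2667·13.1375 + 0.7333·0.0000] = 3.4686
Node 0 (S = 35): V_0 = 1/1.01·[0.2667·21.0470 + 0.7333·3.4686] = 8.0755

$8.08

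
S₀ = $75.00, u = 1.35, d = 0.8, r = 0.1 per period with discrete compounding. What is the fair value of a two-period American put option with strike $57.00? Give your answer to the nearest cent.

Risk-neutral probability p = (1 + 0.1 − 0.8)/(1.35 − 0.8) = 0.3000/0.5500 = 0.5455
Terminal stock prices: S_uu = 136.7, S_ud = 81, S_dd = 48
Terminal payoffs (K − S): max(-79.69, 0) = 0, max(-24, 0) = 0, max(9, 0) = 9
Node u (S = 101.2): continuation = 1/1.1·[0.5455·0.0000 + 0.4545·0.0000] = 0.0000; exercise value = 0.0000 ≤ continuation, so V_u = 0.0000
Node d (S = 60): continuation = 1/1.1·[0.5455·0.0000 + 0.4545·9.0000] = 3.7190; exercise value = 0.0000 ≤ continuation, so V_d = 3.7190
Node 0 (S = 75): continuation = 1/1.1·[0.5455·0.0000 + 0.4545·3.7190] = 1.5368; exercise value = 0.0000 ≤ continuation, so V_0 = 1.5368

$1.54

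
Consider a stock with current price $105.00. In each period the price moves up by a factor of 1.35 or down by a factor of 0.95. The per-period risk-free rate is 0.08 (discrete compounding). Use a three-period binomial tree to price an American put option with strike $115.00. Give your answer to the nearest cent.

Risk-neutral probability p = (1 + 0.08 − 0.95)/(1.35 − 0.95) = 0.1300/0.4000 = 0.3250
Terminal stock prices: S_uuu = 258.3, S_uud = 181.8, S_udd = 127.9, S_ddd = 90.02
Terminal payoffs (K − S): max(-143.3, 0) = 0, max(-66.79, 0) = 0, max(-12.93, 0) = 0, max(24.98, 0) = 24.98
Node uu (S = 191.4): continuation = 1/1.08·[0.3250·0.0000 + 0.6750·0.0000] = 0.0000; exercise value = 0.0000 ≤ continuation, so V_uu = 0.0000
Node ud (S = 134.7): continuation = 1/1.08·[0.3250·0.0000 + 0.6750·0.0000] = 0.0000; exercise value = 0.0000 ≤ continuation, so V_ud = 0.0000
Node dd (S = 94.76): continuation = 1/1.08·[0.3250·0.0000 + 0.6750·24.9756] = 15.6098; exercise value = 20.2375 > continuation, so V_dd = 20.2375 (exercise)
Node u (S = 141.8): continuation = 1/1.08·[0.3250·0.0000 + 0.6750·0.0000] = 0.0000; exercise value = 0.0000 ≤ continuation, so V_u = 0.0000
Node d (S = 99.75): continuation = 1/1.08·[0.3250·0.0000 + 0.6750·20.2375] = 12.6484; exercise value = 15.2500 > continuation, so V_d = 15.2500 (exercise)
Node 0 (S = 105): continuation = 1/1.08·[0.3250·0.0000 + 0.6750·15.2500] = 9.5312; exercise value = 10.0000 > continuation, so V_0 = 10.0000 (exercise)

$10.00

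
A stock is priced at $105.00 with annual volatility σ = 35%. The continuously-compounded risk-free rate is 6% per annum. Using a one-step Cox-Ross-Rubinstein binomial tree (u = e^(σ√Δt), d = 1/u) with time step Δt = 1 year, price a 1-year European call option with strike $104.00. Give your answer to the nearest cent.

$21.19

CRR parameters: u = e^(σ√Δt) = e^(0.35·√1) = 1.4191, d = 1/u = 0.7047
Per-period rate: rΔt = 0.06·1 = 0.06, so R = e^0.06 = 1.0618
Risk-neutral probability p = (e^0.06 − 0.7047)/(1.4191 − 0.7047) = 0.3571/0.7144 = 0.4999
Terminal stock prices: S_u = 149, S_d = 73.99
Terminal payoffs (S − K): max(45, 0) = 45, max(-30.01, 0) = 0
Node 0 (S = 105): V_0 = e^(−0.06)·[0.4999·45.0021 + 0.5001·0.0000] = 21.1882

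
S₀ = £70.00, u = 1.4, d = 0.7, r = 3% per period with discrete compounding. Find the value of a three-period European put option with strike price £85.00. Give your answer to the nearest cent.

Risk-neutral probability p = (1 + 0.03 − 0.7)/(1.4 − 0.7) = 0.3300/0.7000 = 0.4714
Terminal stock prices: S_uuu = 192.1, S_uud = 96.04, S_udd = 48.02, S_ddd = 24.01
Terminal payoffs (K − S): max(-107.1, 0) = 0, max(-11.04, 0) = 0, max(36.98, 0) = 36.98, max(60.99, 0) = 60.99
Node uu (S = 137.2): V_uu = 1/1.03·[0.4714·0.0000 + 0.5286·0.0000] = 0.0000
Node ud (S = 68.6): V_ud = 1/1.03·[0.4714·0.0000 + 0.5286·36.9800] = 18.9773
Node dd (S = 34.3): V_dd = 1/1.03·[0.4714·36.9800 + 0.5286·60.9900] = 48.2243
Node u (S = 98): V_u = 1/1.03·[0.4714·0.0000 + 0.5286·18.9773] = 9.7387
Node d (S = 49): V_d = 1/1.03·[0.4714·18.9773 + 0.5286·48.2243] = 33.4334
Node 0 (S = 70): V_0 = 1/1.03·[0.4714·9.7387 + 0.5286·33.4334] = 21.6146

£21.61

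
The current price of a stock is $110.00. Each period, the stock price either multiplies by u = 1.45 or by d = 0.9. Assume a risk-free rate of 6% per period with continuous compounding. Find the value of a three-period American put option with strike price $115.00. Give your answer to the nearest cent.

Risk-neutral probability p = (e^0.06 − 0.9)/(1.45 − 0.9) = 0.1618/0.5500 = 0.2942
Terminal stock prices: S_uuu = 335.3, S_uud = 208.1, S_udd = 129.2, S_ddd = 80.19
Terminal payoffs (K − S): max(-220.3, 0) = 0, max(-93.15, 0) = 0, max(-14.2, 0) = 0, max(34.81, 0) = 34.81
Node uu (S = 231.3): continuation = e^(−0.06)·[0.2942·0.0000 + 0.7058·0.0000] = 0.0000; exercise value = 0.0000 ≤ continuation, so V_uu = 0.0000
Node ud (S = 143.6): continuation = e^(−0.06)·[0.2942·0.0000 + 0.7058·0.0000] = 0.0000; exercise value = 0.0000 ≤ continuation, so V_ud = 0.0000
Node dd (S = 89.1): continuation = e^(−0.06)·[0.2942·0.0000 + 0.7058·34.8100] = 23.1365; exercise value = 25.9000 > continuation, so V_dd = 25.9000 (exercise)
Node u (S = 159.5): continuation = e^(−0.06)·[0.2942·0.0000 + 0.7058·0.0000] = 0.0000; exercise value = 0.0000 ≤ continuation, so V_u = 0.0000
Node d (S = 99): continuation = e^(−0.06)·[0.2942·0.0000 + 0.7058·25.9000] = 17.2145; exercise value = 16.0000 ≤ continuation, so V_d = 17.2145
Node 0 (S = 110): continuation = e^(−0.06)·[0.2942·0.0000 + 0.7058·17.2145] = 11.4416; exercise value = 5.0000 ≤ continuation, so V_0 = 11.4416

$11.44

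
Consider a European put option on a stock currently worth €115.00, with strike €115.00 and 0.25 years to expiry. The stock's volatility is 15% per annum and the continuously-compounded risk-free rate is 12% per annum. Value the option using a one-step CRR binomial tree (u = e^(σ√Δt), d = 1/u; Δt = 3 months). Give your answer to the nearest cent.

CRR parameters: u = e^(σ√Δt) = e^(0.15·√0.25) = 1.0779, d = 1/u = 0.9277
Per-period rate: rΔt = 0.12·0.25 = 0.03, so R = e^0.03 = 1.0305
Risk-neutral probability p = (e^0.03 − 0.9277)/(1.0779 − 0.9277) = 0.1027/0.1501 = 0.6841
Terminal stock prices: S_u = 124, S_d = 106.7
Terminal payoffs (K − S): max(-8.957, 0) = 0, max(8.309, 0) = 8.309
Node 0 (S = 115): V_0 = e^(−0.03)·[0.6841·0.0000 + 0.3159·8.3095] = 2.5474

€2.55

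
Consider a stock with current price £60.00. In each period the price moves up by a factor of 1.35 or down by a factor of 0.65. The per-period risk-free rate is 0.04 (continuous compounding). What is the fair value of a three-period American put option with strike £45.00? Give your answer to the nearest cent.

£5.62

Risk-neutral probability p = (e^0.04 − 0.65)/(1.35 − 0.65) = 0.3908/0.7000 = 0.5583
Terminal stock prices: S_uuu = 147.6, S_uud = 71.08, S_udd = 34.22, S_ddd = 16.48
Terminal payoffs (K − S): max(-102.6, 0) = 0, max(-26.08, 0) = 0, max(10.78, 0) = 10.78, max(28.52, 0) = 28.52
Node uu (S = 109.4): continuation = e^(−0.04)·[0.5583·0.0000 + 0.4417·0.0000] = 0.0000; exercise value = 0.0000 ≤ continuation, so V_uu = 0.0000
Node ud (S = 52.65): continuation = e^(−0.04)·[0.5583·0.0000 + 0.4417·10.7775] = 4.5738; exercise value = 0.0000 ≤ continuation, so V_ud = 4.5738
Node dd (S = 25.35): continuation = e^(−0.04)·[0.5583·10.7775 + 0.4417·28.5225] = 17.8855; exercise value = 19.6500 > continuation, so V_dd = 19.6500 (exercise)
Node u (S = 81): continuation = e^(−0.04)·[0.5583·0.0000 + 0.4417·4.5738] = 1.9410; exercise value = 0.0000 ≤ continuation, so V_u = 1.9410
Node d (S = 39): continuation = e^(−0.04)·[0.5583·4.5738 + 0.4417·19.6500] = 10.7925; exercise value = 6.0000 ≤ continuation, so V_d = 10.7925
Node 0 (S = 60): continuation = e^(−0.04)·[0.5583·1.9410 + 0.4417·10.7925] = 5.6213; exercise value = 0.0000 ≤ continuation, so V_0 = 5.6213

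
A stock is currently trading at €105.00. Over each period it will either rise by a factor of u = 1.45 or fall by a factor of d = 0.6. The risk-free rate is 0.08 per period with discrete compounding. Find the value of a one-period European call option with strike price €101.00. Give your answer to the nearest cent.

€26.80

Risk-neutral probability p = (1 + 0.08 − 0.6)/(1.45 − 0.6) = 0.4800/0.8500 = 0.5647
Terminal stock prices: S_u = 152.2, S_d = 63
Terminal payoffs (S − K): max(51.25, 0) = 51.25, max(-38, 0) = 0
Node 0 (S = 105): V_0 = 1/1.08·[0.5647·51.2500 + 0.4353·0.0000] = 26.7974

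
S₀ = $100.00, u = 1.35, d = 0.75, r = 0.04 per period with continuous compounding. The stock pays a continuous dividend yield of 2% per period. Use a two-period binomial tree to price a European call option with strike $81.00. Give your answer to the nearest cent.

Per-period risk-free factor R = e^0.04 = 1.0408; dividend-adjusted growth = e^(0.04−0.02) = 1.0202.
Risk-neutral probability p = (1.0202 − 0.75)/(1.35 − 0.75) = 0.2702/0.6000 = 0.4503
Terminal stock prices: S_uu = 182.3, S_ud = 101.2, S_dd = 56.25
Terminal payoffs (S − K): max(101.3, 0) = 101.3, max(20.25, 0) = 20.25, max(-24.75, 0) = 0
Node u (S = 135): V_u = e^(−0.04)·[0.4503·101.2500 + 0.5497·20.2500] = 54.5029
Node d (S = 75): V_d = e^(−0.04)·[0.4503·20.2500 + 0.5497·0.0000] = 8.7617
Node 0 (S = 100): V_0 = e^(−0.04)·[0.4503·54.5029 + 0.5497·8.7617] = 28.2093

$28.21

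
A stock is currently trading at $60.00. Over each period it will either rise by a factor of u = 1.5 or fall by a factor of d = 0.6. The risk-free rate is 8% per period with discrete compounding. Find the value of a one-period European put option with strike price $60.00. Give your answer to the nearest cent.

Risk-neutral probability p = (1 + 0.08 − 0.6)/(1.5 − 0.6) = 0.4800/0.9000 = 0.5333
Terminal stock prices: S_u = 90, S_d = 36
Terminal payoffs (K − S): max(-30, 0) = 0, max(24, 0) = 24
Node 0 (S = 60): V_0 = 1/1.08·[0.5333·0.0000 + 0.4667·24.0000] = 10.3704

$10.37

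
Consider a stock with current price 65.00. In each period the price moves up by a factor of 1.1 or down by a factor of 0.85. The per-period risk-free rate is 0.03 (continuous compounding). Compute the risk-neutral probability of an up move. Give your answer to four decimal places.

p = 0.7218

Risk-neutral probability p = (e^0.03 − 0.85)/(1.1 − 0.85) = 0.1805/0.2500 = 0.7218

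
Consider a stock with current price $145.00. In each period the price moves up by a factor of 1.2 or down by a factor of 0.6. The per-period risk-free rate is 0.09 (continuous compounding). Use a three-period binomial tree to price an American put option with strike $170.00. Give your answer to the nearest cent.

Risk-neutral probability p = (e^0.09 − 0.6)/(1.2 − 0.6) = 0.4942/0.6000 = 0.8236
Terminal stock prices: S_uuu = 250.6, S_uud = 125.3, S_udd = 62.64, S_ddd = 31.32
Terminal payoffs (K − S): max(-80.56, 0) = 0, max(44.72, 0) = 44.72, max(107.4, 0) = 107.4, max(138.7, 0) = 138.7
Node uu (S = 208.8): continuation = e^(−0.09)·[0.8236·0.0000 + 0.1764·44.7200] = 7.2087; exercise value = 0.0000 ≤ continuation, so V_uu = 7.2087
Node ud (S = 104.4): continuation = e^(−0.09)·[0.8236·44.7200 + 0.1764·107.3600] = 50.9683; exercise value = 65.6000 > continuation, so V_ud = 65.6000 (exercise)
Node dd (S = 52.2): continuation = e^(−0.09)·[0.8236·107.3600 + 0.1764·138.6800] = 103.1683; exercise value = 117.8000 > continuation, so V_dd = 117.8000 (exercise)
Node u (S = 174): continuation = e^(−0.09)·[0.8236·7.2087 + 0.1764·65.6000] = 16.0007; exercise value = 0.0000 ≤ continuation, so V_u = 16.0007
Node d (S = 87): continuation = e^(−0.09)·[0.8236·65.6000 + 0.1764·117.8000] = 68.3683; exercise value = 83.0000 > continuation, so V_d = 83.0000 (exercise)
Node 0 (S = 145): continuation = e^(−0.09)·[0.8236·16.0007 + 0.1764·83.0000] = 25.4235; exercise value = 25.0000 ≤ continuation, so V_0 = 25.4235

$25.42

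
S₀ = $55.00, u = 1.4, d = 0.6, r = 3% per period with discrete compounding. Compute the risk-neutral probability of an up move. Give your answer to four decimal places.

Risk-neutral probability p = (1 + 0.03 − 0.6)/(1.4 − 0.6) = 0.4300/0.8000 = 0.5375

p = 0.5375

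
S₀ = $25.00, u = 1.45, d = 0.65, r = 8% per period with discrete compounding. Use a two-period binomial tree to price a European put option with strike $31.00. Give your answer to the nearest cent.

$6.92

Risk-neutral probability p = (1 + 0.08 − 0.65)/(1.45 − 0.65) = 0.4300/0.8000 = 0.5375
Terminal stock prices: S_uu = 52.56, S_ud = 23.56, S_dd = 10.56
Terminal payoffs (K − S): max(-21.56, 0) = 0, max(7.438, 0) = 7.438, max(20.44, 0) = 20.44
Node u (S = 36.25): V_u = 1/1.08·[0.5375·0.0000 + 0.4625·7.4375] = 3.1850
Node d (S = 16.25): V_d = 1/1.08·[0.5375·7.4375 + 0.4625·20.4375] = 12.4537
Node 0 (S = 25): V_0 = 1/1.08·[0.5375·3.1850 + 0.4625·12.4537] = 6.9183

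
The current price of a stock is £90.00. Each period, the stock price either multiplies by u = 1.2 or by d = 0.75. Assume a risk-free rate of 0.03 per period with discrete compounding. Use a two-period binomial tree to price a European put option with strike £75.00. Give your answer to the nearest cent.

£3.28

Risk-neutral probability p = (1 + 0.03 − 0.75)/(1.2 − 0.75) = 0.2800/0.4500 = 0.6222
Terminal stock prices: S_uu = 129.6, S_ud = 81, S_dd = 50.62
Terminal payoffs (K − S): max(-54.6, 0) = 0, max(-6, 0) = 0, max(24.38, 0) = 24.38
Node u (S = 108): V_u = 1/1.03·[0.6222·0.0000 + 0.3778·0.0000] = 0.0000
Node d (S = 67.5): V_d = 1/1.03·[0.6222·0.0000 + 0.3778·24.3750] = 8.9401
Node 0 (S = 90): V_0 = 1/1.03·[0.6222·0.0000 + 0.3778·8.9401] = 3.2790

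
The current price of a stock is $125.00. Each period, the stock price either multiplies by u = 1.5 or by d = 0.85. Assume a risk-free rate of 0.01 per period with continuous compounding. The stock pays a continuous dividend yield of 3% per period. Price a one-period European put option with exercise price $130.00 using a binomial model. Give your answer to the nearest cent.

Per-period risk-free factor R = e^0.01 = 1.0101; dividend-adjusted growth = e^(0.01−0.03) = 0.9802.
Risk-neutral probability p = (0.9802 − 0.85)/(1.5 − 0.85) = 0.1302/0.6500 = 0.2003
Terminal stock prices: S_u = 187.5, S_d = 106.2
Terminal payoffs (K − S): max(-57.5, 0) = 0, max(23.75, 0) = 23.75
Node 0 (S = 125): V_0 = e^(−0.01)·[0.2003·0.0000 + 0.7997·23.7500] = 18.8038

$18.80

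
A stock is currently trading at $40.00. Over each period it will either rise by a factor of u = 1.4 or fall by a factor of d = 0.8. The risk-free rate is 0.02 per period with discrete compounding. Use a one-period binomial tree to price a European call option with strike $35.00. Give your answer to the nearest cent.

Risk-neutral probability p = (1 + 0.02 − 0.8)/(1.4 − 0.8) = 0.2200/0.6000 = 0.3667
Terminal stock prices: S_u = 56, S_d = 32
Terminal payoffs (S − K): max(21, 0) = 21, max(-3, 0) = 0
Node 0 (S = 40): V_0 = 1/1.02·[0.3667·21.0000 + 0.6333·0.0000] = 7.5490

$7.55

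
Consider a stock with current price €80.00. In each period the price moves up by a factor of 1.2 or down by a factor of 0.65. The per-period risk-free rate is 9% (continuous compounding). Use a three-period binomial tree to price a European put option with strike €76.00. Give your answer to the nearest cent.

Risk-neutral probability p = (e^0.09 − 0.65)/(1.2 − 0.65) = 0.4442/0.5500 = 0.8076
Terminal stock prices: S_uuu = 138.2, S_uud = 74.88, S_udd = 40.56, S_ddd = 21.97
Terminal payoffs (K − S): max(-62.24, 0) = 0, max(1.12, 0) = 1.12, max(35.44, 0) = 35.44, max(54.03, 0) = 54.03
Node uu (S = 115.2): V_uu = e^(−0.09)·[0.8076·0.0000 + 0.1924·1.1200] = 0.1970
Node ud (S = 62.4): V_ud = e^(−0.09)·[0.8076·1.1200 + 0.1924·35.4400] = 7.0588
Node dd (S = 33.8): V_dd = e^(−0.09)·[0.8076·35.4400 + 0.1924·54.0300] = 35.6588
Node u (S = 96): V_u = e^(−0.09)·[0.8076·0.1970 + 0.1924·7.0588] = 1.3867
Node d (S = 52): V_d = e^(−0.09)·[0.8076·7.0588 + 0.1924·35.6588] = 11.4805
Node 0 (S = 80): V_0 = e^(−0.09)·[0.8076·1.3867 + 0.1924·11.4805] = 3.0423

€3.04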